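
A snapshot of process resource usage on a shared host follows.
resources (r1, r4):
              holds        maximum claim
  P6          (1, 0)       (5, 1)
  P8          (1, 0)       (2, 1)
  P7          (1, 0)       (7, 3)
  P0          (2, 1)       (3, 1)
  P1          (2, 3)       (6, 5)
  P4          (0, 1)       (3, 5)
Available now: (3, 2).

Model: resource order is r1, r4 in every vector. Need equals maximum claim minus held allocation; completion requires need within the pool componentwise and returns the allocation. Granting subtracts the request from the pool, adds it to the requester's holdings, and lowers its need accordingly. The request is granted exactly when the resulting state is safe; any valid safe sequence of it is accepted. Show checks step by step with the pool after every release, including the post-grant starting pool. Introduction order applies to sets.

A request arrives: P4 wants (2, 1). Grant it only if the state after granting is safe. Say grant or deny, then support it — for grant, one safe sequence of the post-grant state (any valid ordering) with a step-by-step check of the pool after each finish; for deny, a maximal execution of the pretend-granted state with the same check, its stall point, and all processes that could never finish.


GRANT. The post-grant state is safe; one safe sequence: P8, P0, P1, P4, P6, P7.
Key observation: granting shrinks the pool to (1, 1), yet P8 still fits and the chain goes through.
Verifying the post-grant state step by step:
  pool = (1, 1)
  P8 needs (1, 1) <= (1, 1) -> finishes; pool += (1, 0) = (2, 1)
  P0 needs (1, 0) <= (2, 1) -> finishes; pool += (2, 1) = (4, 2)
  P1 needs (4, 2) <= (4, 2) -> finishes; pool += (2, 3) = (6, 5)
  P4 needs (1, 3) <= (6, 5) -> finishes; pool += (2, 2) = (8, 7)
  P6 needs (4, 1) <= (8, 7) -> finishes; pool += (1, 0) = (9, 7)
  P7 needs (6, 3) <= (9, 7) -> finishes; pool += (1, 0) = (10, 7)


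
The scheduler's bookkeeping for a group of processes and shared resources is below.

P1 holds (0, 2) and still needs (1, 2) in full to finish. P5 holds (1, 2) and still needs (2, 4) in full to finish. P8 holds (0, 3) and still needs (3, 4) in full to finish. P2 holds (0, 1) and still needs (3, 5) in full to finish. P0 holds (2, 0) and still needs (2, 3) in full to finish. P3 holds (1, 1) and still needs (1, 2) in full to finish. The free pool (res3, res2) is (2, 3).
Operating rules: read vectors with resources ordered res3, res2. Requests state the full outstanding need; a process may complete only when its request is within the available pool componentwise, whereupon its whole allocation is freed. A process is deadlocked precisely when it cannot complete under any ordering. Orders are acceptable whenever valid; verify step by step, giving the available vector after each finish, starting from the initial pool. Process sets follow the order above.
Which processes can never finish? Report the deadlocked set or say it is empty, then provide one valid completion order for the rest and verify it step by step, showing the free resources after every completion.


The deadlocked set is empty.
Key observation: P0 leads a chain of completions in which each release enables another process.
The rest can finish in the order P0, P1, P5, P8, P3, P2. Verifying each step:
  pool = (2, 3)
  run P0 (needs (2, 3), free (2, 3)); after release of (2, 0) the pool is (4, 3)
  run P1 (needs (1, 2), free (4, 3)); after release of (0, 2) the pool is (4, 5)
  run P5 (needs (2, 4), free (4, 5)); after release of (1, 2) the pool is (5, 7)
  run P8 (needs (3, 4), free (5, 7)); after release of (0, 3) the pool is (5, 10)
  run P3 (needs (1, 2), free (5, 10)); after release of (1, 1) the pool is (6, 11)
  run P2 (needs (3, 5), free (6, 11)); after release of (0, 1) the pool is (6, 12)


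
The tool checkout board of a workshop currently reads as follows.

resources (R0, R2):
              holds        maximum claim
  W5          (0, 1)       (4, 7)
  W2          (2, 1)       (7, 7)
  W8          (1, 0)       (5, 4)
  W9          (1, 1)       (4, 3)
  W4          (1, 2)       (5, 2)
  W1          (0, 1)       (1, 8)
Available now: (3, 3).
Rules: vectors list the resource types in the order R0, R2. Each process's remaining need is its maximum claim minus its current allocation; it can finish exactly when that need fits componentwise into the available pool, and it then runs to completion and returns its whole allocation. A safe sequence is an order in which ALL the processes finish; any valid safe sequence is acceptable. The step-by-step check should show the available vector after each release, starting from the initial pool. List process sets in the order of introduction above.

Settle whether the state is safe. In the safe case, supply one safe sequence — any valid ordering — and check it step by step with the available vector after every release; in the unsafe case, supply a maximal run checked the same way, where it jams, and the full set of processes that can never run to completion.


SAFE — a valid safe sequence is W9, W4, W2, W1, W8, W5.
Key observation: the order's first zero-slack moment is W9 ((3, 2) needed, (3, 3) free — a requested resource with nothing to spare).
Verifying each step:
  pool = (3, 3)
  W9: need (3, 2) fits (3, 3); releases (1, 1), pool now (4, 4)
  W4: need (4, 0) fits (4, 4); releases (1, 2), pool now (5, 6)
  W2: need (5, 6) fits (5, 6); releases (2, 1), pool now (7, 7)
  W1: need (1, 7) fits (7, 7); releases (0, 1), pool now (7, 8)
  W8: need (4, 4) fits (7, 8); releases (1, 0), pool now (8, 8)
  W5: need (4, 6) fits (8, 8); releases (0, 1), pool now (8, 9)


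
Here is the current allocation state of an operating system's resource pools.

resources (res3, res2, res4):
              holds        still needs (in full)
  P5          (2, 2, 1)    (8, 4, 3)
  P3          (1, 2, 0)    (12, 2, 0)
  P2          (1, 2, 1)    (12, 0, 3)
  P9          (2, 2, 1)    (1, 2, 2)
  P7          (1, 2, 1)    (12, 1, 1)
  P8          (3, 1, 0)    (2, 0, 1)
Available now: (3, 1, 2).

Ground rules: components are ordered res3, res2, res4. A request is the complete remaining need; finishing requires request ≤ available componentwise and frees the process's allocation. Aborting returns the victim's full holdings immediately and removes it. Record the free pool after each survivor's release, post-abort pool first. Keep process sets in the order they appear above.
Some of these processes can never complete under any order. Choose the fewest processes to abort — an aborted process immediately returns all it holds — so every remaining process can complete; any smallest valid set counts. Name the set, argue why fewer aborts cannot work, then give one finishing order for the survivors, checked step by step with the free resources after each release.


Abort P3 and P7.
Key observation: no ordering could ever have run P2 before the abort of P3 and P7; with (2, 4, 1) back in the pool it fits at step 4.
Why nothing smaller works — every single abort fails: P5 alone leaves P3 blocked (short on res3); P3 alone leaves P2 blocked (short on res3); P2 alone leaves P3 blocked (short on res3); P9 alone leaves P3 blocked (short on res3); P7 alone leaves P3 blocked (short on res3); P8 alone leaves P3 blocked (short on res3).
One survivor order: P8, P9, P5, P2. Check, step by step (post-abort pool first):
  pool = (5, 5, 3)
  run P8 (needs (2, 0, 1), free (5, 5, 3)); after release of (3, 1, 0) the pool is (8, 6, 3)
  run P9 (needs (1, 2, 2), free (8, 6, 3)); after release of (2, 2, 1) the pool is (10, 8, 4)
  run P5 (needs (8, 4, 3), free (10, 8, 4)); after release of (2, 2, 1) the pool is (12, 10, 5)
  run P2 (needs (12, 0, 3), free (12, 10, 5)); after release of (1, 2, 1) the pool is (13, 12, 6)


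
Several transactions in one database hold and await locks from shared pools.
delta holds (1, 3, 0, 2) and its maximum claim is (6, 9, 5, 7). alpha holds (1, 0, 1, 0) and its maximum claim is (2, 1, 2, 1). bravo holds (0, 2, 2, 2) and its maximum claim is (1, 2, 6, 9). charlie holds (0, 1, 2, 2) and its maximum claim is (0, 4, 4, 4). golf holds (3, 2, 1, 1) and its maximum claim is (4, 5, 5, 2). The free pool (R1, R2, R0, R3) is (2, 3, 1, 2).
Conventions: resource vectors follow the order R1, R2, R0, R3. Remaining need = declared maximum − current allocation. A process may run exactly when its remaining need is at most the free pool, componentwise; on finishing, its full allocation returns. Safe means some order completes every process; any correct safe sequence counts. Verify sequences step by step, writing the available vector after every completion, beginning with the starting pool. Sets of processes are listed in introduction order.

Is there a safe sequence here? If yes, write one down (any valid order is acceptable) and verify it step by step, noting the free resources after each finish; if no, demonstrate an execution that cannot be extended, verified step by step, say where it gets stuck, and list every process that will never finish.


SAFE. One safe sequence: alpha, charlie, golf, delta, bravo.
Key observation: the first exact fit in this order is alpha — it needs (1, 1, 1, 1) with (2, 3, 1, 2) free, meeting a requested resource to the last unit.
Step-by-step check:
  pool = (2, 3, 1, 2)
  alpha needs (1, 1, 1, 1) <= (2, 3, 1, 2) -> finishes; pool += (1, 0, 1, 0) = (3, 3, 2, 2)
  charlie needs (0, 3, 2, 2) <= (3, 3, 2, 2) -> finishes; pool += (0, 1, 2, 2) = (3, 4, 4, 4)
  golf needs (1, 3, 4, 1) <= (3, 4, 4, 4) -> finishes; pool += (3, 2, 1, 1) = (6, 6, 5, 5)
  delta needs (5, 6, 5, 5) <= (6, 6, 5, 5) -> finishes; pool += (1, 3, 0, 2) = (7, 9, 5, 7)
  bravo needs (1, 0, 4, 7) <= (7, 9, 5, 7) -> finishes; pool += (0, 2, 2, 2) = (7, 11, 7, 9)


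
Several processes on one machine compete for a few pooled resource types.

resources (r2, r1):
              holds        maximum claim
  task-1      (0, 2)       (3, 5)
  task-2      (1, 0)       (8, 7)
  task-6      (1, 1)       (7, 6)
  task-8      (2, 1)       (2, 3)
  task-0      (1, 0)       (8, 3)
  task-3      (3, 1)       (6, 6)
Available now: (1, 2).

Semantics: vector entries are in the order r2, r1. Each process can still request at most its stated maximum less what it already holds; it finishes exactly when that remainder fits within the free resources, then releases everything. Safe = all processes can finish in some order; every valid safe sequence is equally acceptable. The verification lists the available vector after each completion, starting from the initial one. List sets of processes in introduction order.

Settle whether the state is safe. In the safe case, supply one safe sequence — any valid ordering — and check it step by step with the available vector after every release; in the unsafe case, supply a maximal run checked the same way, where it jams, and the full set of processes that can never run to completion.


SAFE — a valid safe sequence is task-8, task-1, task-3, task-6, task-0, task-2.
Key observation: task-8 is the earliest step where a requested resource binds exactly: need (0, 2), pool (1, 2) at its turn.
Walking it through:
  pool = (1, 2)
  run task-8 (needs (0, 2), free (1, 2)); after release of (2, 1) the pool is (3, 3)
  run task-1 (needs (3, 3), free (3, 3)); after release of (0, 2) the pool is (3, 5)
  run task-3 (needs (3, 5), free (3, 5)); after release of (3, 1) the pool is (6, 6)
  run task-6 (needs (6, 5), free (6, 6)); after release of (1, 1) the pool is (7, 7)
  run task-0 (needs (7, 3), free (7, 7)); after release of (1, 0) the pool is (8, 7)
  run task-2 (needs (7, 7), free (8, 7)); after release of (1, 0) the pool is (9, 7)


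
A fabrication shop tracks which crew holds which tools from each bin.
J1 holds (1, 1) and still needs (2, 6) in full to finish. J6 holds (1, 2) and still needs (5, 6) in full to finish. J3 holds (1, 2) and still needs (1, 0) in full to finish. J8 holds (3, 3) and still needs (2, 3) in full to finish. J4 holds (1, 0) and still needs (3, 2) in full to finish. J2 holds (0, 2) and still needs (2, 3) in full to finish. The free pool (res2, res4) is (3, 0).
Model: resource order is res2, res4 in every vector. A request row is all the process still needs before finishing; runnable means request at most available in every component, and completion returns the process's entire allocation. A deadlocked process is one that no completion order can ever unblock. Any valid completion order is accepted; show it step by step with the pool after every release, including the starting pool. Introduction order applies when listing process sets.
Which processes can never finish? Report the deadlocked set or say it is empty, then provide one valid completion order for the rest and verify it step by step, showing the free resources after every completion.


Deadlocked: J1, J6, J8 and J2.
Key observation: once J3, J4 finish, the pool peaks at (5, 2) — and every remaining process still needs more res4 than that.
A valid finishing order for the others: J3, J4. Step-by-step check:
  pool = (3, 0)
  J3: need (1, 0) fits (3, 0); releases (1, 2), pool now (4, 2)
  J4: need (3, 2) fits (4, 2); releases (1, 0), pool now (5, 2)
The stuck group stays short no matter what:
  J1 cannot run: need (2, 6) vs free (5, 2) (insufficient res4)
  J6 cannot run: need (5, 6) vs free (5, 2) (insufficient res4)
  J8 cannot run: need (2, 3) vs free (5, 2) (insufficient res4)
  J2 cannot run: need (2, 3) vs free (5, 2) (insufficient res4)


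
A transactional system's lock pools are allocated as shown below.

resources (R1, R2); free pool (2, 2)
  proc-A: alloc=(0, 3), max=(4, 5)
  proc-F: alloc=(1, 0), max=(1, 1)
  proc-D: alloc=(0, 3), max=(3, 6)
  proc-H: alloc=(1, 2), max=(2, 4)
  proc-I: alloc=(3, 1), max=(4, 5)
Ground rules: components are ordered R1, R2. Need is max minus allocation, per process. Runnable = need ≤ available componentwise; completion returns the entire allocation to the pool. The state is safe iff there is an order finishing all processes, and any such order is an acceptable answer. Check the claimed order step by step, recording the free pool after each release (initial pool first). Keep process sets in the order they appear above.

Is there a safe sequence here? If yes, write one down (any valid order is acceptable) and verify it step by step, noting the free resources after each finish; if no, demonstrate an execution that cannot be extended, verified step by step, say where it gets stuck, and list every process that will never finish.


SAFE — a valid safe sequence is proc-F, proc-H, proc-D, proc-A, proc-I.
Key observation: proc-H is the earliest step where a requested resource binds exactly: need (1, 2), pool (3, 2) at its turn.
Check, step by step:
  pool = (2, 2)
  proc-F needs (0, 1) <= (2, 2) -> finishes; pool += (1, 0) = (3, 2)
  proc-H needs (1, 2) <= (3, 2) -> finishes; pool += (1, 2) = (4, 4)
  proc-D needs (3, 3) <= (4, 4) -> finishes; pool += (0, 3) = (4, 7)
  proc-A needs (4, 2) <= (4, 7) -> finishes; pool += (0, 3) = (4, 10)
  proc-I needs (1, 4) <= (4, 10) -> finishes; pool += (3, 1) = (7, 11)


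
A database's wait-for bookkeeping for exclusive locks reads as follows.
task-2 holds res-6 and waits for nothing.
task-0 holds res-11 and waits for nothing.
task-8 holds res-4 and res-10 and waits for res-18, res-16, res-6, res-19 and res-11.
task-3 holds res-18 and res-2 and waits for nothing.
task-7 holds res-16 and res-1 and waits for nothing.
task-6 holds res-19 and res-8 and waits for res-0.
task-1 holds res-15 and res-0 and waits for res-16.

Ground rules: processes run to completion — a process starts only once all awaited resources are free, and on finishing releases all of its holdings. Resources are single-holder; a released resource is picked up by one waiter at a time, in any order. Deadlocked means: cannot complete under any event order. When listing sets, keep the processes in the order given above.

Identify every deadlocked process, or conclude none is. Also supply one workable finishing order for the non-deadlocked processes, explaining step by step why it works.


No process is deadlocked.
Key observation: there is no circular wait here — follow any chain and it reaches a process that is free to run now.
A valid finishing order for the others: task-0, task-7, task-2, task-1, task-3, task-6, task-8.
Step-by-step check:
  run task-0 (it waits on nothing); releases res-11
  run task-7 (it waits on nothing); releases res-16 and res-1
  run task-2 (it waits on nothing); releases res-6
  task-1 waits on res-16 — all released -> runs and releases res-15 and res-0
  run task-3 (it waits on nothing); releases res-18 and res-2
  task-6 waits on res-0 — all released -> runs and releases res-19 and res-8
  task-8 waits on res-18, res-16, res-6, res-19 and res-11 — all released -> runs and releases res-4 and res-10


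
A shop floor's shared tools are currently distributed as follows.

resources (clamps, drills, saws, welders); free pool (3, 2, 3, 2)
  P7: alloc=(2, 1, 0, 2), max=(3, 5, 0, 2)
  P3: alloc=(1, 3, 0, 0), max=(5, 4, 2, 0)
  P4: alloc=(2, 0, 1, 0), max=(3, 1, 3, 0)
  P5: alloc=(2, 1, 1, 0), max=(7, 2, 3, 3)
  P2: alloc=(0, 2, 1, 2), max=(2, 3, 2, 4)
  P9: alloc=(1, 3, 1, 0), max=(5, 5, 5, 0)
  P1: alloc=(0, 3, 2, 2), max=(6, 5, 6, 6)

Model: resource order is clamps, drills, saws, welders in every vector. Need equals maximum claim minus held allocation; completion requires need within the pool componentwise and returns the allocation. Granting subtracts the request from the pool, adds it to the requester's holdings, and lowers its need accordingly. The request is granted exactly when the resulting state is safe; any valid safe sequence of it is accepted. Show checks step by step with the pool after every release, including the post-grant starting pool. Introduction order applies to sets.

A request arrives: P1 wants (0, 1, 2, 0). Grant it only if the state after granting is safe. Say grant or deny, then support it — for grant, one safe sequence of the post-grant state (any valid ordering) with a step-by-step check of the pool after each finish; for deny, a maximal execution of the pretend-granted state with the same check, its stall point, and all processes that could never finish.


GRANT — the state after the grant stays safe, e.g. via P2, P4, P5, P7, P9, P1, P3.
Key observation: the grant leaves (3, 1, 1, 2) free — enough for P2, whose release restarts the cascade.
Verifying the post-grant state step by step:
  pool = (3, 1, 1, 2)
  run P2 (needs (2, 1, 1, 2), free (3, 1, 1, 2)); after release of (0, 2, 1, 2) the pool is (3, 3, 2, 4)
  run P4 (needs (1, 1, 2, 0), free (3, 3, 2, 4)); after release of (2, 0, 1, 0) the pool is (5, 3, 3, 4)
  run P5 (needs (5, 1, 2, 3), free (5, 3, 3, 4)); after release of (2, 1, 1, 0) the pool is (7, 4, 4, 4)
  run P7 (needs (1, 4, 0, 0), free (7, 4, 4, 4)); after release of (2, 1, 0, 2) the pool is (9, 5, 4, 6)
  run P9 (needs (4, 2, 4, 0), free (9, 5, 4, 6)); after release of (1, 3, 1, 0) the pool is (10, 8, 5, 6)
  run P1 (needs (6, 1, 2, 4), free (10, 8, 5, 6)); after release of (0, 4, 4, 2) the pool is (10, 12, 9, 8)
  run P3 (needs (4, 1, 2, 0), free (10, 12, 9, 8)); after release of (1, 3, 0, 0) the pool is (11, 15, 9, 8)


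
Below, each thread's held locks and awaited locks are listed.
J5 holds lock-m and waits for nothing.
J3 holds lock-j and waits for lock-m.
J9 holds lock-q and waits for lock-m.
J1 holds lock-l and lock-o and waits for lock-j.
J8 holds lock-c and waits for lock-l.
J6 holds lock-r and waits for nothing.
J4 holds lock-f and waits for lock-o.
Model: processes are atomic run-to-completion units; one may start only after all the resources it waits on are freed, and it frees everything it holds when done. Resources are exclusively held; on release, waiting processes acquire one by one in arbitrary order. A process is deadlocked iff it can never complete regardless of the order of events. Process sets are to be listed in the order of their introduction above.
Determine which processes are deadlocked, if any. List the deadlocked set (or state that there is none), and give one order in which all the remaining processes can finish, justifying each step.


The deadlocked set is empty.
Key observation: the wait relation is loop-free; peeling off processes with no waits unwinds the whole state.
A valid finishing order for the others: J5, J6, J3, J1, J4, J8, J9.
Step-by-step check:
  J5: no waits; runs immediately, freeing lock-m
  J6: no waits; runs immediately, freeing lock-r
  J3 waits on lock-m — all released -> runs and releases lock-j
  J1 waits on lock-j — all released -> runs and releases lock-l and lock-o
  J4 waits on lock-o — all released -> runs and releases lock-f
  J8 waits on lock-l — all released -> runs and releases lock-c
  J9 waits on lock-m — all released -> runs and releases lock-q


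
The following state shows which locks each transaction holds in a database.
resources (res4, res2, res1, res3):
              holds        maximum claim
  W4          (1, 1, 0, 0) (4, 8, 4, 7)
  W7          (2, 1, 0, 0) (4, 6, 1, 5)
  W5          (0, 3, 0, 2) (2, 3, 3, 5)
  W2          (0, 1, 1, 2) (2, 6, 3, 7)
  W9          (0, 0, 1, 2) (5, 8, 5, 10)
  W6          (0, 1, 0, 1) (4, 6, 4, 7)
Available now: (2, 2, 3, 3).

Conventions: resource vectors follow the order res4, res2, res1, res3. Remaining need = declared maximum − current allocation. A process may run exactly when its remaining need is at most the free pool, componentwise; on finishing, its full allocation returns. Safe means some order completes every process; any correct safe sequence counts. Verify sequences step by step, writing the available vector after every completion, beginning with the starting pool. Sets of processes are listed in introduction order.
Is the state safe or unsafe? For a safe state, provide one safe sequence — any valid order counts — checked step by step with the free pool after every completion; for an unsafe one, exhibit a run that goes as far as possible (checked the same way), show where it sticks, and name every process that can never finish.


SAFE. One safe sequence: W5, W2, W7, W6, W4, W9.
Key observation: at W5 the run first touches a limit — (2, 0, 3, 3) against (2, 2, 3, 3), exact on a resource it actually requests.
Step-by-step check:
  pool = (2, 2, 3, 3)
  run W5 (needs (2, 0, 3, 3), free (2, 2, 3, 3)); after release of (0, 3, 0, 2) the pool is (2, 5, 3, 5)
  run W2 (needs (2, 5, 2, 5), free (2, 5, 3, 5)); after release of (0, 1, 1, 2) the pool is (2, 6, 4, 7)
  run W7 (needs (2, 5, 1, 5), free (2, 6, 4, 7)); after release of (2, 1, 0, 0) the pool is (4, 7, 4, 7)
  run W6 (needs (4, 5, 4, 6), free (4, 7, 4, 7)); after release of (0, 1, 0, 1) the pool is (4, 8, 4, 8)
  run W4 (needs (3, 7, 4, 7), free (4, 8, 4, 8)); after release of (1, 1, 0, 0) the pool is (5, 9, 4, 8)
  run W9 (needs (5, 8, 4, 8), free (5, 9, 4, 8)); after release of (0, 0, 1, 2) the pool is (5, 9, 5, 10)


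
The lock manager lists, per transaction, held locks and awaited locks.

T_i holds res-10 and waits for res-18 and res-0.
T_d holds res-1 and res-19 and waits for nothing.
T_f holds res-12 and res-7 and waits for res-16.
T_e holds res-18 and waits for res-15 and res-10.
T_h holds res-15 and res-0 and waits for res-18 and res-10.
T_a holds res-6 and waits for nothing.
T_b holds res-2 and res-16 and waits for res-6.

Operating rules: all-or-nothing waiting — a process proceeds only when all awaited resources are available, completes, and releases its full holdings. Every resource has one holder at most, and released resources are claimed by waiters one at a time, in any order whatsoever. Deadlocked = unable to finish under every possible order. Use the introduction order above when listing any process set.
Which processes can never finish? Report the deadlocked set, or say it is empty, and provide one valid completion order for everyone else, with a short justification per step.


The deadlocked set is T_i, T_e and T_h.
Key observation: the loop T_i -> T_e -> T_i blocks itself forever; T_h is caught in further circular waits.
A valid finishing order for the others: T_a, T_b, T_f, T_d.
Verifying each step:
  T_a: no waits; runs immediately, freeing res-6
  T_b: everything it awaited (res-6) is free; runs, freeing res-2 and res-16
  T_f: everything it awaited (res-16) is free; runs, freeing res-12 and res-7
  T_d: no waits; runs immediately, freeing res-1 and res-19


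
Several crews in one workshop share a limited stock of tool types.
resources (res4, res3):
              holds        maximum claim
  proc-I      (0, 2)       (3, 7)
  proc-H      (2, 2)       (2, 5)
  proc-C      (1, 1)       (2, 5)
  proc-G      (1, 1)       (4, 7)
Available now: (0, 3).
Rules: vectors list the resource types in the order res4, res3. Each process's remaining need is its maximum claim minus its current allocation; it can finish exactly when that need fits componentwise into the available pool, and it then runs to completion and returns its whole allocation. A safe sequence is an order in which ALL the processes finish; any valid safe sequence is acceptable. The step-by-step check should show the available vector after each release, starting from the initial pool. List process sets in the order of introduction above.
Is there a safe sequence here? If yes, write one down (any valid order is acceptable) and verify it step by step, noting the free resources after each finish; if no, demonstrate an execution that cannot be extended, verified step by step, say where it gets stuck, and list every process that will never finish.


The state is SAFE; one workable sequence: proc-H, proc-C, proc-G, proc-I.
Key observation: proc-H is the earliest step where a requested resource binds exactly: need (0, 3), pool (0, 3) at its turn.
Check, step by step:
  pool = (0, 3)
  proc-H: need (0, 3) fits (0, 3); releases (2, 2), pool now (2, 5)
  proc-C: need (1, 4) fits (2, 5); releases (1, 1), pool now (3, 6)
  proc-G: need (3, 6) fits (3, 6); releases (1, 1), pool now (4, 7)
  proc-I: need (3, 5) fits (4, 7); releases (0, 2), pool now (4, 9)


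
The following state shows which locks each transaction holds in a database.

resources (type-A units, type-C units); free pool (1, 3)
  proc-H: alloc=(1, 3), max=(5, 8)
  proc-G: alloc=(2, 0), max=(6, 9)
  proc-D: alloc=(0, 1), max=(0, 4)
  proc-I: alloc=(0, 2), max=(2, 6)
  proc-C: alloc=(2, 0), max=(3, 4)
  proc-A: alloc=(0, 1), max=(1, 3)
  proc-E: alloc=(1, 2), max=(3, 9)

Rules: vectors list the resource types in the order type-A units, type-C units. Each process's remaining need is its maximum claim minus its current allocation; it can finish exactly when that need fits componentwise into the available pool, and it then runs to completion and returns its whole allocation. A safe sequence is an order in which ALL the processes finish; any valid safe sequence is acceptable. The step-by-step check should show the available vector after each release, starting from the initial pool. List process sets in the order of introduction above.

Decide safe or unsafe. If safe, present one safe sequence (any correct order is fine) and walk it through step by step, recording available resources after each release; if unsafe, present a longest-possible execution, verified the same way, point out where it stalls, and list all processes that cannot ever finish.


SAFE — a valid safe sequence is proc-D, proc-C, proc-I, proc-A, proc-E, proc-H, proc-G.
Key observation: at proc-D the run first touches a limit — (0, 3) against (1, 3), exact on a resource it actually requests.
Walking it through:
  pool = (1, 3)
  proc-D needs (0, 3) <= (1, 3) -> finishes; pool += (0, 1) = (1, 4)
  proc-C needs (1, 4) <= (1, 4) -> finishes; pool += (2, 0) = (3, 4)
  proc-I needs (2, 4) <= (3, 4) -> finishes; pool += (0, 2) = (3, 6)
  proc-A needs (1, 2) <= (3, 6) -> finishes; pool += (0, 1) = (3, 7)
  proc-E needs (2, 7) <= (3, 7) -> finishes; pool += (1, 2) = (4, 9)
  proc-H needs (4, 5) <= (4, 9) -> finishes; pool += (1, 3) = (5, 12)
  proc-G needs (4, 9) <= (5, 12) -> finishes; pool += (2, 0) = (7, 12)


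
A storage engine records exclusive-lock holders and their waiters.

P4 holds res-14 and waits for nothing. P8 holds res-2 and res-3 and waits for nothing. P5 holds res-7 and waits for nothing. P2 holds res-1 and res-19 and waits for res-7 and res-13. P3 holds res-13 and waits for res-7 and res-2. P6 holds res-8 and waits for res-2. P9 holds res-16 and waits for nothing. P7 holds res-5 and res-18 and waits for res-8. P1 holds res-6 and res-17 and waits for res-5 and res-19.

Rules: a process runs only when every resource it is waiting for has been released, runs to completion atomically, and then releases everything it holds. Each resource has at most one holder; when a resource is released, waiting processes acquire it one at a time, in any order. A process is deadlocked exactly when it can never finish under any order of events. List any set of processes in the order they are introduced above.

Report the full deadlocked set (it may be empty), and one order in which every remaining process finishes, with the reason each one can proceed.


Nothing here is deadlocked.
Key observation: the wait relation is loop-free; peeling off processes with no waits unwinds the whole state.
One completion order for the rest: P8, P5, P9, P3, P2, P6, P4, P7, P1.
Verifying each step:
  P8: no waits; runs immediately, freeing res-2 and res-3
  P5: no waits; runs immediately, freeing res-7
  P9: no waits; runs immediately, freeing res-16
  P3 waits on res-7 and res-2 — all released -> runs and releases res-13
  P2 waits on res-7 and res-13 — all released -> runs and releases res-1 and res-19
  P6 waits on res-2 — all released -> runs and releases res-8
  P4: no waits; runs immediately, freeing res-14
  P7 waits on res-8 — all released -> runs and releases res-5 and res-18
  P1 waits on res-5 and res-19 — all released -> runs and releases res-6 and res-17


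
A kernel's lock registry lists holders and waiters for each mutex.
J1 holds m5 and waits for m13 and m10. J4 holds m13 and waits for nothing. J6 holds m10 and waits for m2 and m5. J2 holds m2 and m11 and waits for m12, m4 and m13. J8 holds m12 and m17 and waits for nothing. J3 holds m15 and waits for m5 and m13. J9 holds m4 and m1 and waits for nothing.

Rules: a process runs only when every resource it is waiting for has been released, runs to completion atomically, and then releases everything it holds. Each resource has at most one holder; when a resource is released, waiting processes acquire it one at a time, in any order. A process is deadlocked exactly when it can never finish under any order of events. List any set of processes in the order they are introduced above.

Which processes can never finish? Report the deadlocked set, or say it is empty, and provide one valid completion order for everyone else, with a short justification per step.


The deadlocked set is J1, J6 and J3.
Key observation: J1 -> J6 -> J1 is a circular wait — nothing in it can go first; J3 waits into the deadlock from upstream.
The rest can finish in the order J4, J9, J8, J2.
Check, step by step:
  J4 waits on nothing -> runs at once and releases m13
  J9 waits on nothing -> runs at once and releases m4 and m1
  J8 waits on nothing -> runs at once and releases m12 and m17
  J2: everything it awaited (m12, m4 and m13) is free; runs, freeing m2 and m11


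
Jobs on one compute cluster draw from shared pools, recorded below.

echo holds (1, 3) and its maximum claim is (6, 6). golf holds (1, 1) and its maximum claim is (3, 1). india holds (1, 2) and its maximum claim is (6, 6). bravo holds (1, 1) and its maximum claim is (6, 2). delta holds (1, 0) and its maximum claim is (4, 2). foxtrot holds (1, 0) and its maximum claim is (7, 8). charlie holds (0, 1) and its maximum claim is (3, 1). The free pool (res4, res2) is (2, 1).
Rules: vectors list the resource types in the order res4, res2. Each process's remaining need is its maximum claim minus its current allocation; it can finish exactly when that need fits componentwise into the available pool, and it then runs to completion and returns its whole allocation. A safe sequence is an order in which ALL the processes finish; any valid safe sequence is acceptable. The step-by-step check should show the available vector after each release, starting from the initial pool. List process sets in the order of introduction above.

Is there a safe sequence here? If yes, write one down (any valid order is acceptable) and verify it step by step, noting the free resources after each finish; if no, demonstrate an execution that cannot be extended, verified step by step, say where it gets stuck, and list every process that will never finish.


The state is UNSAFE.
Key observation: even finishing golf, charlie, delta leaves just (4, 3) free — too little res4 for any of the remaining processes.
Going as far as possible: golf, charlie, delta; after that, nothing fits. Step-by-step check:
  pool = (2, 1)
  golf: need (2, 0) fits (2, 1); releases (1, 1), pool now (3, 2)
  charlie: need (3, 0) fits (3, 2); releases (0, 1), pool now (3, 3)
  delta: need (3, 2) fits (3, 3); releases (1, 0), pool now (4, 3)
  echo still needs (5, 3) but only (4, 3) is free — short on res4
  india still needs (5, 4) but only (4, 3) is free — short on res4 and res2
  bravo still needs (5, 1) but only (4, 3) is free — short on res4
  foxtrot still needs (6, 8) but only (4, 3) is free — short on res4 and res2
Never able to finish: echo, india, bravo and foxtrot.


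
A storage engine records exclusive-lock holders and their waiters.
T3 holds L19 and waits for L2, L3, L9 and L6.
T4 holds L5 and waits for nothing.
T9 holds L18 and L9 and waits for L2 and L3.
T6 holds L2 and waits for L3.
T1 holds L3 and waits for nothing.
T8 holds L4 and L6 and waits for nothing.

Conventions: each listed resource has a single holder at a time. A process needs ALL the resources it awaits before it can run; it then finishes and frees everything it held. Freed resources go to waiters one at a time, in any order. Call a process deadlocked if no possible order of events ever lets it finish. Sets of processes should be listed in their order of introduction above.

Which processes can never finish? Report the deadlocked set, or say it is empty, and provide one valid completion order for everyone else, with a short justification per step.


No process is deadlocked.
Key observation: all waits point, directly or indirectly, at processes that can finish, so nothing is permanently blocked.
The rest can finish in the order T8, T1, T6, T9, T3, T4.
Step-by-step check:
  T8 waits on nothing -> runs at once and releases L4 and L6
  T1 waits on nothing -> runs at once and releases L3
  T6 waits on L3 — all released -> runs and releases L2
  T9 waits on L2 and L3 — all released -> runs and releases L18 and L9
  T3 waits on L2, L3, L9 and L6 — all released -> runs and releases L19
  T4 waits on nothing -> runs at once and releases L5


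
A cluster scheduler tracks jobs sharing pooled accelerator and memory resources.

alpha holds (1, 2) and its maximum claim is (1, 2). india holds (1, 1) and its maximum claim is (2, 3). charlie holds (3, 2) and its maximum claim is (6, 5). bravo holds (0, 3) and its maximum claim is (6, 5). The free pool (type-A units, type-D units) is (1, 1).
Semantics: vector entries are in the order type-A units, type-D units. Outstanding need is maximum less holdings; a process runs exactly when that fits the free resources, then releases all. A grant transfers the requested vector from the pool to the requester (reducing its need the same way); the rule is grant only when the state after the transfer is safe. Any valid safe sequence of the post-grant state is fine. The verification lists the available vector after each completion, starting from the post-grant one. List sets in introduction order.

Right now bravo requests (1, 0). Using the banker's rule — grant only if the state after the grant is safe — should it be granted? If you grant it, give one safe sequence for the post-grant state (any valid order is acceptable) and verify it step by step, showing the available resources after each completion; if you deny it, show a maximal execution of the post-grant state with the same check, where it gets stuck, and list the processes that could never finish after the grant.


DENY: after the grant no complete ordering would exist.
Key observation: once alpha, india finish, the pool peaks at (2, 4) — and every remaining process still needs more type-A units than that.
On the post-grant state, alpha, india is a maximal run — nothing extends it. Step-by-step check:
  pool = (0, 1)
  alpha: need (0, 0) fits (0, 1); releases (1, 2), pool now (1, 3)
  india: need (1, 2) fits (1, 3); releases (1, 1), pool now (2, 4)
  charlie still needs (3, 3) but only (2, 4) is free — short on type-A units
  bravo still needs (5, 2) but only (2, 4) is free — short on type-A units
Processes that could never finish after the grant: charlie and bravo.


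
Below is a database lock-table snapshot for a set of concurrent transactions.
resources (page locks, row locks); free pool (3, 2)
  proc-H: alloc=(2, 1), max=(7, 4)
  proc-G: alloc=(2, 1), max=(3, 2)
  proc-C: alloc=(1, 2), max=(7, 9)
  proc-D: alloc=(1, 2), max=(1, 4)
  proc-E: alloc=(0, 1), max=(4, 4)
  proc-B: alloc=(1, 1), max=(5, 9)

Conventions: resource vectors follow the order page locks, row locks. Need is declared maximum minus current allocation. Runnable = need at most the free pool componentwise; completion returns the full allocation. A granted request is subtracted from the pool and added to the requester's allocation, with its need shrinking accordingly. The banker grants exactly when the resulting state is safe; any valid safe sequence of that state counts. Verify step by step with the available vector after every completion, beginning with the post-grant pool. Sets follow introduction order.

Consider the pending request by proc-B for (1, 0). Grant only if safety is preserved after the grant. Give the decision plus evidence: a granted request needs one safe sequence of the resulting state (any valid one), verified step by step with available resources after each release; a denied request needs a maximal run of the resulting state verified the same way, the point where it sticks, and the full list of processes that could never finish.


GRANT — the state after the grant stays safe, e.g. via proc-D, proc-G, proc-H, proc-E, proc-C, proc-B.
Key observation: post-grant, (2, 2) remains, and an order beginning with proc-D completes everyone.
Verifying the post-grant state step by step:
  pool = (2, 2)
  run proc-D (needs (0, 2), free (2, 2)); after release of (1, 2) the pool is (3, 4)
  run proc-G (needs (1, 1), free (3, 4)); after release of (2, 1) the pool is (5, 5)
  run proc-H (needs (5, 3), free (5, 5)); after release of (2, 1) the pool is (7, 6)
  run proc-E (needs (4, 3), free (7, 6)); after release of (0, 1) the pool is (7, 7)
  run proc-C (needs (6, 7), free (7, 7)); after release of (1, 2) the pool is (8, 9)
  run proc-B (needs (3, 8), free (8, 9)); after release of (2, 1) the pool is (10, 10)


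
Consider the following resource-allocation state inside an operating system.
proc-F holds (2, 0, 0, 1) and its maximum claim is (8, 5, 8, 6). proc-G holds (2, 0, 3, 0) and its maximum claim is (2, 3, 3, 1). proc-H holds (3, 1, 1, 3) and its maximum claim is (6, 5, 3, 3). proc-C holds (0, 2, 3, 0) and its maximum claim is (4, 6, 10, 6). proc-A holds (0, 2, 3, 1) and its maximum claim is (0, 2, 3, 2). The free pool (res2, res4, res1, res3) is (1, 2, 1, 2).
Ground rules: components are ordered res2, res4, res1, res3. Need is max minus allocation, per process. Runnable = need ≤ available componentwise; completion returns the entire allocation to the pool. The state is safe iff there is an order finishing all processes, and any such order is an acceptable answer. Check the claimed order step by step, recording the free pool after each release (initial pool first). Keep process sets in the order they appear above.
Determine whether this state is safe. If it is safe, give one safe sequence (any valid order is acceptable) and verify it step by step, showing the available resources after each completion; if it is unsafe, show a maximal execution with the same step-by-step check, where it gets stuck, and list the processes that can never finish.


The state is SAFE; one workable sequence: proc-A, proc-G, proc-H, proc-F, proc-C.
Key observation: proc-H marks the first exact bind of the order: its need (3, 4, 2, 0) fits the free (3, 4, 7, 3) with zero slack on a requested resource.
Step-by-step check:
  pool = (1, 2, 1, 2)
  proc-A: need (0, 0, 0, 1) fits (1, 2, 1, 2); releases (0, 2, 3, 1), pool now (1, 4, 4, 3)
  proc-G: need (0, 3, 0, 1) fits (1, 4, 4, 3); releases (2, 0, 3, 0), pool now (3, 4, 7, 3)
  proc-H: need (3, 4, 2, 0) fits (3, 4, 7, 3); releases (3, 1, 1, 3), pool now (6, 5, 8, 6)
  proc-F: need (6, 5, 8, 5) fits (6, 5, 8, 6); releases (2, 0, 0, 1), pool now (8, 5, 8, 7)
  proc-C: need (4, 4, 7, 6) fits (8, 5, 8, 7); releases (0, 2, 3, 0), pool now (8, 7, 11, 7)
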